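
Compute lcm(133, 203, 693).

381843

133 = 7 × 19
203 = 7 × 29
693 = 3^2 × 7 × 11
LCM(133, 203, 693) = 3^2 × 7 × 11 × 19 × 29 = 381843.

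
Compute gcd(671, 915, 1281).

61

671 = 11 × 61
915 = 3 × 5 × 61
1281 = 3 × 7 × 61
gcd(671, 915, 1281) = 61.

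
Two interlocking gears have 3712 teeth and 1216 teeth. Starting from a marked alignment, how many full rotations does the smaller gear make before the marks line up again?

The first common completion time is the LCM of the periods.
3712 = 2^7 × 29
1216 = 2^6 × 19
LCM(3712, 1216) = 2^7 × 19 × 29 = 70528.
Rotations for period 1216: 70528 / 1216 = 58.

58 rotations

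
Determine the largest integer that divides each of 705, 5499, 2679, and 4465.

705 = 3 × 5 × 47
5499 = 3^2 × 13 × 47
2679 = 3 × 19 × 47
4465 = 5 × 19 × 47
gcd(705, 5499, 2679, 4465) = 47.

47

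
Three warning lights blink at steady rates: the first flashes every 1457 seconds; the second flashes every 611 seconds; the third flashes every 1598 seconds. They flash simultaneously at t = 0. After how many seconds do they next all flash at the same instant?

643994 seconds

They coincide at every common multiple of the periods; the first is the LCM.
1457 = 31 × 47
611 = 13 × 47
1598 = 2 × 17 × 47
LCM(1457, 611, 1598) = 2 × 13 × 17 × 31 × 47 = 643994.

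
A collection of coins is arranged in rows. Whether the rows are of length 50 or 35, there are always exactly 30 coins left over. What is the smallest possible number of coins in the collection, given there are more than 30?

N − 30 must be a common multiple of 50 and 35.
50 = 2 × 5^2
35 = 5 × 7
LCM(50, 35) = 2 × 5^2 × 7 = 350.
Smallest N > 30 is LCM + 30 = 350 + 30 = 380.

380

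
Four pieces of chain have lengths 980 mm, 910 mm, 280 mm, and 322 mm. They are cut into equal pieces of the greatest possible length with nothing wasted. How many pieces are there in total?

Piece length = gcd(980, 910, 280, 322).
980 = 2^2 × 5 × 7^2
910 = 2 × 5 × 7 × 13
280 = 2^3 × 5 × 7
322 = 2 × 7 × 23
gcd(980, 910, 280, 322) = 2 × 7 = 14.
Total pieces = 980/14 + 910/14 + 280/14 + 322/14 = 70 + 65 + 20 + 23 = 178.

178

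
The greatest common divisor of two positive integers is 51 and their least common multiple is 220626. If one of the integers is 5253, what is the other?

2142

For two integers, gcd × lcm = product, so the other is (51 × 220626) / 5253 = 11251926 / 5253 = 2142.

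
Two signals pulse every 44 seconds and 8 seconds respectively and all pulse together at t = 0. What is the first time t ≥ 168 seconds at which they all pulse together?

Joint pulses occur at multiples of LCM(44, 8).
44 = 2^2 × 11
8 = 2^3
LCM(44, 8) = 2^3 × 11 = 88.
Smallest multiple of 88 that is ≥ 168: ⌈168/88⌉ × 88 = 2 × 88 = 176.

176 seconds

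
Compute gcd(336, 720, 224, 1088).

16

336 = 2^4 × 3 × 7
720 = 2^4 × 3^2 × 5
224 = 2^5 × 7
1088 = 2^6 × 17
gcd(336, 720, 224, 1088) = 2^4 = 16.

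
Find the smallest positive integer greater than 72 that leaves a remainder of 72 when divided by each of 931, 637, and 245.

N − 72 must be a common multiple of 931, 637, and 245.
931 = 7^2 × 19
637 = 7^2 × 13
245 = 5 × 7^2
LCM(931, 637, 245) = 5 × 7^2 × 13 × 19 = 60515.
Smallest N > 72 is LCM + 72 = 60515 + 72 = 60587.

60587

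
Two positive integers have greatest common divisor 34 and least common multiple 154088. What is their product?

5238992

For any two positive integers, gcd × lcm = product = 34 × 154088 = 5238992.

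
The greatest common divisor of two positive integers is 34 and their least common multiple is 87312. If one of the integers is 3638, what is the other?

For two integers, gcd × lcm = product, so the other is (34 × 87312) / 3638 = 2968608 / 3638 = 816.

816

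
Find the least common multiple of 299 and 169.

3887

299 = 13 × 23
169 = 13^2
LCM(299, 169) = 13^2 × 23 = 3887.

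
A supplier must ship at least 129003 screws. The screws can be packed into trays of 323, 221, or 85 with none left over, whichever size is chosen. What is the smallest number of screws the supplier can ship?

146965

The number of screws must be a common multiple of 323, 221, and 85, so a multiple of their LCM.
323 = 17 × 19
221 = 13 × 17
85 = 5 × 17
LCM(323, 221, 85) = 5 × 13 × 17 × 19 = 20995.
Smallest multiple of 20995 that is ≥ 129003: ⌈129003/20995⌉ × 20995 = 7 × 20995 = 146965.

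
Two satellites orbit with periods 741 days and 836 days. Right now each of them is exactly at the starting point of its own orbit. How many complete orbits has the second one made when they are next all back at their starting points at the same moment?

The first common completion time is the LCM of the periods.
741 = 3 × 13 × 19
836 = 2^2 × 11 × 19
LCM(741, 836) = 2^2 × 3 × 11 × 13 × 19 = 32604.
Orbits for period 836: 32604 / 836 = 39.

39 orbits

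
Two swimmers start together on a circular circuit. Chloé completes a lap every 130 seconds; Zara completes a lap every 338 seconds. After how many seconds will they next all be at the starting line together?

We need the least common multiple of the intervals.
130 = 2 × 5 × 13
338 = 2 × 13^2
LCM(130, 338) = 2 × 5 × 13^2 = 1690.

1690 seconds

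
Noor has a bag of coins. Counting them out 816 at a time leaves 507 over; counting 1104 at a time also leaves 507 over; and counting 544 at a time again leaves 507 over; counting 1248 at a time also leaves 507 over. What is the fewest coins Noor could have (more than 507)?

N − 507 must be a common multiple of 816, 1104, 544, and 1248.
816 = 2^4 × 3 × 17
1104 = 2^4 × 3 × 23
544 = 2^5 × 17
1248 = 2^5 × 3 × 13
LCM(816, 1104, 544, 1248) = 2^5 × 3 × 13 × 17 × 23 = 487968.
Smallest N > 507 is LCM + 507 = 487968 + 507 = 488475.

488475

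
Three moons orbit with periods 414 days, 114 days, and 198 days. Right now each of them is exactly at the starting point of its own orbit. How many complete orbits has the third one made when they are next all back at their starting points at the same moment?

All finish a whole number of cycles simultaneously at t = LCM of the periods.
414 = 2 × 3^2 × 23
114 = 2 × 3 × 19
198 = 2 × 3^2 × 11
LCM(414, 114, 198) = 2 × 3^2 × 11 × 19 × 23 = 86526.
Orbits for period 198: 86526 / 198 = 437.

437 orbits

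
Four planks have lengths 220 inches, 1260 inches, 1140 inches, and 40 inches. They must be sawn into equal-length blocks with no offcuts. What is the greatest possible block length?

20 inches

This is the greatest common divisor of 220, 1260, 1140, and 40.
220 = 2^2 × 5 × 11
1260 = 2^2 × 3^2 × 5 × 7
1140 = 2^2 × 3 × 5 × 19
40 = 2^3 × 5
gcd(220, 1260, 1140, 40) = 2^2 × 5 = 20.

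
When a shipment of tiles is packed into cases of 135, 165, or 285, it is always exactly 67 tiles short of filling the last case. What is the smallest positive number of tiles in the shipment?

28148

Being 67 short of a full case of size k means N ≡ −67 (mod k), i.e. N + 67 is a multiple of each size.
135 = 3^3 × 5
165 = 3 × 5 × 11
285 = 3 × 5 × 19
LCM(135, 165, 285) = 3^3 × 5 × 11 × 19 = 28215.
Smallest positive N is 28215 − 67 = 28148.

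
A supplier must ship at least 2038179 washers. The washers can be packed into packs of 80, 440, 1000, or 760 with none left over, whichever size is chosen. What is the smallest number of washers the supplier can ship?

2090000

The number of washers must be a common multiple of 80, 440, 1000, and 760, so a multiple of their LCM.
80 = 2^4 × 5
440 = 2^3 × 5 × 11
1000 = 2^3 × 5^3
760 = 2^3 × 5 × 19
LCM(80, 440, 1000, 760) = 2^4 × 5^3 × 11 × 19 = 418000.
Smallest multiple of 418000 that is ≥ 2038179: ⌈2038179/418000⌉ × 418000 = 5 × 418000 = 2090000.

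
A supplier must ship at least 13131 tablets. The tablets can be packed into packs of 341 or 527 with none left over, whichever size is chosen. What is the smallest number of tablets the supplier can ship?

17391

The number of tablets must be a common multiple of 341 and 527, so a multiple of their LCM.
341 = 11 × 31
527 = 17 × 31
LCM(341, 527) = 11 × 17 × 31 = 5797.
Smallest multiple of 5797 that is ≥ 13131: ⌈13131/5797⌉ × 5797 = 3 × 5797 = 17391.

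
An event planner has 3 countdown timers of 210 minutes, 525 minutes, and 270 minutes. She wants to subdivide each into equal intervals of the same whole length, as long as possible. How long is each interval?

15 minutes

The interval must divide each timer length; the longest such is the gcd.
210 = 2 × 3 × 5 × 7
525 = 3 × 5^2 × 7
270 = 2 × 3^3 × 5
gcd(210, 525, 270) = 3 × 5 = 15.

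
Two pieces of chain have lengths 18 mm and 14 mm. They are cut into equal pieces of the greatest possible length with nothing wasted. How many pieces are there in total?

Piece length = gcd(18, 14).
18 = 2 × 3^2
14 = 2 × 7
gcd(18, 14) = 2.
Total pieces = 18/2 + 14/2 = 9 + 7 = 16.

16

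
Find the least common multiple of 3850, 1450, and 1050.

334950

3850 = 2 × 5^2 × 7 × 11
1450 = 2 × 5^2 × 29
1050 = 2 × 3 × 5^2 × 7
LCM(3850, 1450, 1050) = 2 × 3 × 5^2 × 7 × 11 × 29 = 334950.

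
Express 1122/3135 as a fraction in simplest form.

1122 = 2 × 3 × 11 × 17
3135 = 3 × 5 × 11 × 19
gcd(1122, 3135) = 3 × 11 = 33.
Divide numerator and denominator by 33: 1122/3135 = 34/95.

34/95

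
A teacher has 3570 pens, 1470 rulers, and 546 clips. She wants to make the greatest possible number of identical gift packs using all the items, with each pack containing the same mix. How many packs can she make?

The pack count must divide each quantity, so the greatest is gcd(3570, 1470, 546).
3570 = 2 × 3 × 5 × 7 × 17
1470 = 2 × 3 × 5 × 7^2
546 = 2 × 3 × 7 × 13
gcd(3570, 1470, 546) = 2 × 3 × 7 = 42.

42 packs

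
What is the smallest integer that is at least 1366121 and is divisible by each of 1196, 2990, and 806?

1483040

The integer must be a common multiple of 1196, 2990, and 806, so a multiple of their LCM.
1196 = 2^2 × 13 × 23
2990 = 2 × 5 × 13 × 23
806 = 2 × 13 × 31
LCM(1196, 2990, 806) = 2^2 × 5 × 13 × 23 × 31 = 185380.
Smallest multiple of 185380 that is ≥ 1366121: ⌈1366121/185380⌉ × 185380 = 8 × 185380 = 1483040.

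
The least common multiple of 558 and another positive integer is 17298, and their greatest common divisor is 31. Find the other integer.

961

gcd × lcm = product of the two integers, so the other integer is (31 × 17298) / 558 = 961.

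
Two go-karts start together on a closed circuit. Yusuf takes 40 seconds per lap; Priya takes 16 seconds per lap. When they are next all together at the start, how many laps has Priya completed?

All finish a whole number of cycles simultaneously at t = LCM of the periods.
40 = 2^3 × 5
16 = 2^4
LCM(40, 16) = 2^4 × 5 = 80.
Laps for period 16: 80 / 16 = 5.

5 laps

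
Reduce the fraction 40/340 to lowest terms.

40 = 2^3 × 5
340 = 2^2 × 5 × 17
gcd(40, 340) = 2^2 × 5 = 20.
Divide numerator and denominator by 20: 40/340 = 2/17.

2/17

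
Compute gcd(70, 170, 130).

10

70 = 2 × 5 × 7
170 = 2 × 5 × 17
130 = 2 × 5 × 13
gcd(70, 170, 130) = 2 × 5 = 10.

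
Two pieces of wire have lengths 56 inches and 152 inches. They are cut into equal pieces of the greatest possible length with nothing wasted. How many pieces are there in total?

26

Piece length = gcd(56, 152).
56 = 2^3 × 7
152 = 2^3 × 19
gcd(56, 152) = 2^3 = 8.
Total pieces = 56/8 + 152/8 = 7 + 19 = 26.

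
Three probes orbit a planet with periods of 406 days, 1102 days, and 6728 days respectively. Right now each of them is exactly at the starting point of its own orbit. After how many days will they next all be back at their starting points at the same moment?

894824 days

We need the least common multiple of the intervals.
406 = 2 × 7 × 29
1102 = 2 × 19 × 29
6728 = 2^3 × 29^2
LCM(406, 1102, 6728) = 2^3 × 7 × 19 × 29^2 = 894824.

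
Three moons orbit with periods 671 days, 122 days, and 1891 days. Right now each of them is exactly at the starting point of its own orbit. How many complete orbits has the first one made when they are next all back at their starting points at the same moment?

They are all back at their starting positions together after one LCM of the periods.
671 = 11 × 61
122 = 2 × 61
1891 = 31 × 61
LCM(671, 122, 1891) = 2 × 11 × 31 × 61 = 41602.
Orbits for period 671: 41602 / 671 = 62.

62 orbits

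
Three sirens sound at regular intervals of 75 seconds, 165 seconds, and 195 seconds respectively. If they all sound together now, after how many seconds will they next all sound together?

They coincide at every common multiple of the periods; the first is the LCM.
75 = 3 × 5^2
165 = 3 × 5 × 11
195 = 3 × 5 × 13
LCM(75, 165, 195) = 3 × 5^2 × 11 × 13 = 10725.

10725 seconds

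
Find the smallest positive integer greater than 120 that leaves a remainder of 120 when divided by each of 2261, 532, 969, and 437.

N − 120 must be a common multiple of 2261, 532, 969, and 437.
2261 = 7 × 17 × 19
532 = 2^2 × 7 × 19
969 = 3 × 17 × 19
437 = 19 × 23
LCM(2261, 532, 969, 437) = 2^2 × 3 × 7 × 17 × 19 × 23 = 624036.
Smallest N > 120 is LCM + 120 = 624036 + 120 = 624156.

624156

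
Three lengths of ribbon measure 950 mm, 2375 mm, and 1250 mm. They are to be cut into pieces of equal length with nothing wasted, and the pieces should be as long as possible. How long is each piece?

The greatest length dividing all of 950, 2375, and 1250 is their gcd.
950 = 2 × 5^2 × 19
2375 = 5^3 × 19
1250 = 2 × 5^4
gcd(950, 2375, 1250) = 5^2 = 25.

25 mm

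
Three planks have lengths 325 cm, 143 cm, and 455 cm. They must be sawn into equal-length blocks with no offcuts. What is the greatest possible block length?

13 cm

This is the greatest common divisor of 325, 143, and 455.
325 = 5^2 × 13
143 = 11 × 13
455 = 5 × 7 × 13
gcd(325, 143, 455) = 13.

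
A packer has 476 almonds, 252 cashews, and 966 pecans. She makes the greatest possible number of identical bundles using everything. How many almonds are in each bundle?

Number of bundles = gcd(476, 252, 966).
476 = 2^2 × 7 × 17
252 = 2^2 × 3^2 × 7
966 = 2 × 3 × 7 × 23
gcd(476, 252, 966) = 2 × 7 = 14.
almonds per bundle = 476 / 14 = 34.

34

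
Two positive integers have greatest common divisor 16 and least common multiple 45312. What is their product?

724992

For any two positive integers, gcd × lcm = product = 16 × 45312 = 724992.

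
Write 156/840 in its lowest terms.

13/70

156 = 2^2 × 3 × 13
840 = 2^3 × 3 × 5 × 7
gcd(156, 840) = 2^2 × 3 = 12.
Divide numerator and denominator by 12: 156/840 = 13/70.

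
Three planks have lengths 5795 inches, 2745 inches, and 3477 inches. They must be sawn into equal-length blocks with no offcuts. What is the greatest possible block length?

61 inches

This is the greatest common divisor of 5795, 2745, and 3477.
5795 = 5 × 19 × 61
2745 = 3^2 × 5 × 61
3477 = 3 × 19 × 61
gcd(5795, 2745, 3477) = 61.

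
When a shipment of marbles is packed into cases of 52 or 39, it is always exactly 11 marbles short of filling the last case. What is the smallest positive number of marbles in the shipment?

145

Being 11 short of a full case of size k means N ≡ −11 (mod k), i.e. N + 11 is a multiple of each size.
52 = 2^2 × 13
39 = 3 × 13
LCM(52, 39) = 2^2 × 3 × 13 = 156.
Smallest positive N is 156 − 11 = 145.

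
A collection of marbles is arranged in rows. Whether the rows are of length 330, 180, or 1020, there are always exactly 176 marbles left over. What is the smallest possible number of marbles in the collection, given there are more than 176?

N − 176 must be a common multiple of 330, 180, and 1020.
330 = 2 × 3 × 5 × 11
180 = 2^2 × 3^2 × 5
1020 = 2^2 × 3 × 5 × 17
LCM(330, 180, 1020) = 2^2 × 3^2 × 5 × 11 × 17 = 33660.
Smallest N > 176 is LCM + 176 = 33660 + 176 = 33836.

33836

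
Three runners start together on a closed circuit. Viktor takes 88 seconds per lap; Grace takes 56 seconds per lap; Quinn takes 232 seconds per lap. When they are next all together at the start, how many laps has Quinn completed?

77 laps

The first common completion time is the LCM of the periods.
88 = 2^3 × 11
56 = 2^3 × 7
232 = 2^3 × 29
LCM(88, 56, 232) = 2^3 × 7 × 11 × 29 = 17864.
Laps for period 232: 17864 / 232 = 77.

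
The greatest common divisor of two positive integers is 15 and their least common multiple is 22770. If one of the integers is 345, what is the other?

For two integers, gcd × lcm = product, so the other is (15 × 22770) / 345 = 341550 / 345 = 990.

990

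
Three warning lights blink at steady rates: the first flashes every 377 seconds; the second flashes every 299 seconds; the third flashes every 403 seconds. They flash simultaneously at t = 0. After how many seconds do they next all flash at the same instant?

We need the least common multiple of the intervals.
377 = 13 × 29
299 = 13 × 23
403 = 13 × 31
LCM(377, 299, 403) = 13 × 23 × 29 × 31 = 268801.

268801 seconds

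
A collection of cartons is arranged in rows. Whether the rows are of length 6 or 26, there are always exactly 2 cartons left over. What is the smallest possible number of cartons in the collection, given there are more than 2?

N − 2 must be a common multiple of 6 and 26.
6 = 2 × 3
26 = 2 × 13
LCM(6, 26) = 2 × 3 × 13 = 78.
Smallest N > 2 is LCM + 2 = 78 + 2 = 80.

80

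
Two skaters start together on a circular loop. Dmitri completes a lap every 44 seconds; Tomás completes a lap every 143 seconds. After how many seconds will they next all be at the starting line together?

They coincide at every common multiple of the periods; the first is the LCM.
44 = 2^2 × 11
143 = 11 × 13
LCM(44, 143) = 2^2 × 11 × 13 = 572.

572 seconds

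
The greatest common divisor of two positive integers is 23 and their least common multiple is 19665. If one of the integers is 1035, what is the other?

For two integers, gcd × lcm = product, so the other is (23 × 19665) / 1035 = 452295 / 1035 = 437.

437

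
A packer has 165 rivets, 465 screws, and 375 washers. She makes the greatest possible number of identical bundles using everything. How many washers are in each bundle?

25

Number of bundles = gcd(165, 465, 375).
165 = 3 × 5 × 11
465 = 3 × 5 × 31
375 = 3 × 5^3
gcd(165, 465, 375) = 3 × 5 = 15.
washers per bundle = 375 / 15 = 25.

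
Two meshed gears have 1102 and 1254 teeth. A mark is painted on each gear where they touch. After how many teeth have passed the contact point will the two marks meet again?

We need the least common multiple of the intervals.
1102 = 2 × 19 × 29
1254 = 2 × 3 × 11 × 19
LCM(1102, 1254) = 2 × 3 × 11 × 19 × 29 = 36366.

36366 teeth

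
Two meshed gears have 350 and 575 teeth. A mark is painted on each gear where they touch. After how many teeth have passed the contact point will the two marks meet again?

They coincide at every common multiple of the periods; the first is the LCM.
350 = 2 × 5^2 × 7
575 = 5^2 × 23
LCM(350, 575) = 2 × 5^2 × 7 × 23 = 8050.

8050 teeth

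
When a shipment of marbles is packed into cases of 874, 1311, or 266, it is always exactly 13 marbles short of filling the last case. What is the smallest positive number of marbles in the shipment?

Being 13 short of a full case of size k means N ≡ −13 (mod k), i.e. N + 13 is a multiple of each size.
874 = 2 × 19 × 23
1311 = 3 × 19 × 23
266 = 2 × 7 × 19
LCM(874, 1311, 266) = 2 × 3 × 7 × 19 × 23 = 18354.
Smallest positive N is 18354 − 13 = 18341.

18341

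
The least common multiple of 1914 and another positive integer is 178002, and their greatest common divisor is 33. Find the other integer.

3069

gcd × lcm = product of the two integers, so the other integer is (33 × 178002) / 1914 = 3069.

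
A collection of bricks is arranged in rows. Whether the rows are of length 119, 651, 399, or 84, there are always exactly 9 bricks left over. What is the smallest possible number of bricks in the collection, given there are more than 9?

841101

N − 9 must be a common multiple of 119, 651, 399, and 84.
119 = 7 × 17
651 = 3 × 7 × 31
399 = 3 × 7 × 19
84 = 2^2 × 3 × 7
LCM(119, 651, 399, 84) = 2^2 × 3 × 7 × 17 × 19 × 31 = 841092.
Smallest N > 9 is LCM + 9 = 841092 + 9 = 841101.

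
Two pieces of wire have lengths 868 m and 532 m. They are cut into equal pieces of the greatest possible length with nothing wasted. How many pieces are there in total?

50

Piece length = gcd(868, 532).
868 = 2^2 × 7 × 31
532 = 2^2 × 7 × 19
gcd(868, 532) = 2^2 × 7 = 28.
Total pieces = 868/28 + 532/28 = 31 + 19 = 50.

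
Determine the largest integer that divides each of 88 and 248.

88 = 2^3 × 11
248 = 2^3 × 31
gcd(88, 248) = 2^3 = 8.

8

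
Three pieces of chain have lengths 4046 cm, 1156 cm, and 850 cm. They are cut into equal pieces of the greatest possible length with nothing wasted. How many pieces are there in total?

Piece length = gcd(4046, 1156, 850).
4046 = 2 × 7 × 17^2
1156 = 2^2 × 17^2
850 = 2 × 5^2 × 17
gcd(4046, 1156, 850) = 2 × 17 = 34.
Total pieces = 4046/34 + 1156/34 + 850/34 = 119 + 34 + 25 = 178.

178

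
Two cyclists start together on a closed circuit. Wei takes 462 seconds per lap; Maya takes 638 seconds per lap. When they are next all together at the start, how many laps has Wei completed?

29 laps

The first common completion time is the LCM of the periods.
462 = 2 × 3 × 7 × 11
638 = 2 × 11 × 29
LCM(462, 638) = 2 × 3 × 7 × 11 × 29 = 13398.
Laps for period 462: 13398 / 462 = 29.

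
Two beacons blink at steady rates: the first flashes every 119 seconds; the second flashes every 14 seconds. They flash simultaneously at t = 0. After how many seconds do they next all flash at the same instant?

238 seconds

The first simultaneous occurrence is after LCM of the individual periods.
119 = 7 × 17
14 = 2 × 7
LCM(119, 14) = 2 × 7 × 17 = 238.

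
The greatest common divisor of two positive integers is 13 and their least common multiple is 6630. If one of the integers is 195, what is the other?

442

For two integers, gcd × lcm = product, so the other is (13 × 6630) / 195 = 86190 / 195 = 442.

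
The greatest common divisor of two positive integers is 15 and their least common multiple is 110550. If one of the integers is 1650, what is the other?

1005

For two integers, gcd × lcm = product, so the other is (15 × 110550) / 1650 = 1658250 / 1650 = 1005.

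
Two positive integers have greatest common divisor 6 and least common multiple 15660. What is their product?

93960

For any two positive integers, gcd × lcm = product = 6 × 15660 = 93960.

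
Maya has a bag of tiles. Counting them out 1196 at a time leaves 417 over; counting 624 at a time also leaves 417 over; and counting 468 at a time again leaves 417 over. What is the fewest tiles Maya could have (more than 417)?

43473

N − 417 must be a common multiple of 1196, 624, and 468.
1196 = 2^2 × 13 × 23
624 = 2^4 × 3 × 13
468 = 2^2 × 3^2 × 13
LCM(1196, 624, 468) = 2^4 × 3^2 × 13 × 23 = 43056.
Smallest N > 417 is LCM + 417 = 43056 + 417 = 43473.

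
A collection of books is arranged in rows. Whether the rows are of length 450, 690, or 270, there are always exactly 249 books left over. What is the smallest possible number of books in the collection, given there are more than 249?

N − 249 must be a common multiple of 450, 690, and 270.
450 = 2 × 3^2 × 5^2
690 = 2 × 3 × 5 × 23
270 = 2 × 3^3 × 5
LCM(450, 690, 270) = 2 × 3^3 × 5^2 × 23 = 31050.
Smallest N > 249 is LCM + 249 = 31050 + 249 = 31299.

31299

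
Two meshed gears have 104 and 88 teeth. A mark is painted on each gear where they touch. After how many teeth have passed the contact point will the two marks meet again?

They coincide at every common multiple of the periods; the first is the LCM.
104 = 2^3 × 13
88 = 2^3 × 11
LCM(104, 88) = 2^3 × 11 × 13 = 1144.

1144 teeth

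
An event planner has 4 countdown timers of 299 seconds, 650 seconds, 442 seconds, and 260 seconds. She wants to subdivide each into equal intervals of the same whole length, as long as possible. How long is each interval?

The interval must divide each timer length; the longest such is the gcd.
299 = 13 × 23
650 = 2 × 5^2 × 13
442 = 2 × 13 × 17
260 = 2^2 × 5 × 13
gcd(299, 650, 442, 260) = 13.

13 seconds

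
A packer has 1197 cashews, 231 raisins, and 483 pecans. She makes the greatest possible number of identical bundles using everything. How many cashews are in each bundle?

Number of bundles = gcd(1197, 231, 483).
1197 = 3^2 × 7 × 19
231 = 3 × 7 × 11
483 = 3 × 7 × 23
gcd(1197, 231, 483) = 3 × 7 = 21.
cashews per bundle = 1197 / 21 = 57.

57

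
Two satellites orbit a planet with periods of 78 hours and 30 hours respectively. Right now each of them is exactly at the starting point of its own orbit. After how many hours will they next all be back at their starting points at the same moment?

390 hours

We need the least common multiple of the intervals.
78 = 2 × 3 × 13
30 = 2 × 3 × 5
LCM(78, 30) = 2 × 3 × 5 × 13 = 390.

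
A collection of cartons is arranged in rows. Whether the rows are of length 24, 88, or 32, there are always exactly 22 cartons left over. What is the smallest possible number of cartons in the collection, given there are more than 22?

N − 22 must be a common multiple of 24, 88, and 32.
24 = 2^3 × 3
88 = 2^3 × 11
32 = 2^5
LCM(24, 88, 32) = 2^5 × 3 × 11 = 1056.
Smallest N > 22 is LCM + 22 = 1056 + 22 = 1078.

1078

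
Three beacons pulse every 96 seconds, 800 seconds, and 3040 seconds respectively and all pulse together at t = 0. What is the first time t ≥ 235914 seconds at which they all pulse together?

Joint pulses occur at multiples of LCM(96, 800, 3040).
96 = 2^5 × 3
800 = 2^5 × 5^2
3040 = 2^5 × 5 × 19
LCM(96, 800, 3040) = 2^5 × 3 × 5^2 × 19 = 45600.
Smallest multiple of 45600 that is ≥ 235914: ⌈235914/45600⌉ × 45600 = 6 × 45600 = 273600.

273600 seconds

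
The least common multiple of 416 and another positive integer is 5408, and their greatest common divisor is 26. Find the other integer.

338

gcd × lcm = product of the two integers, so the other integer is (26 × 5408) / 416 = 338.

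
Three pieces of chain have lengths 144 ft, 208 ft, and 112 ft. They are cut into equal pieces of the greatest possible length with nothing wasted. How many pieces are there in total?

29

Piece length = gcd(144, 208, 112).
144 = 2^4 × 3^2
208 = 2^4 × 13
112 = 2^4 × 7
gcd(144, 208, 112) = 2^4 = 16.
Total pieces = 144/16 + 208/16 + 112/16 = 9 + 13 + 7 = 29.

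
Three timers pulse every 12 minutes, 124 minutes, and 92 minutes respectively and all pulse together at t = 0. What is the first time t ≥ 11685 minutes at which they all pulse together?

17112 minutes

Joint pulses occur at multiples of LCM(12, 124, 92).
12 = 2^2 × 3
124 = 2^2 × 31
92 = 2^2 × 23
LCM(12, 124, 92) = 2^2 × 3 × 23 × 31 = 8556.
Smallest multiple of 8556 that is ≥ 11685: ⌈11685/8556⌉ × 8556 = 2 × 8556 = 17112.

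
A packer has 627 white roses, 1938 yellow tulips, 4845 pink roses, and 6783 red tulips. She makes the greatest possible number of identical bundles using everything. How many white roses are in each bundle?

11

Number of bundles = gcd(627, 1938, 4845, 6783).
627 = 3 × 11 × 19
1938 = 2 × 3 × 17 × 19
4845 = 3 × 5 × 17 × 19
6783 = 3 × 7 × 17 × 19
gcd(627, 1938, 4845, 6783) = 3 × 19 = 57.
white roses per bundle = 627 / 57 = 11.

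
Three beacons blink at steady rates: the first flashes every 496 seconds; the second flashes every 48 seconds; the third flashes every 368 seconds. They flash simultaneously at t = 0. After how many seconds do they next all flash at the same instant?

34224 seconds

They coincide at every common multiple of the periods; the first is the LCM.
496 = 2^4 × 31
48 = 2^4 × 3
368 = 2^4 × 23
LCM(496, 48, 368) = 2^4 × 3 × 23 × 31 = 34224.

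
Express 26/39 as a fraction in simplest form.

2/3

26 = 2 × 13
39 = 3 × 13
gcd(26, 39) = 13.
Divide numerator and denominator by 13: 26/39 = 2/3.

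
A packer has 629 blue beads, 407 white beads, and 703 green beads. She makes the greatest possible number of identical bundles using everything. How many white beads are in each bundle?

11

Number of bundles = gcd(629, 407, 703).
629 = 17 × 37
407 = 11 × 37
703 = 19 × 37
gcd(629, 407, 703) = 37.
white beads per bundle = 407 / 37 = 11.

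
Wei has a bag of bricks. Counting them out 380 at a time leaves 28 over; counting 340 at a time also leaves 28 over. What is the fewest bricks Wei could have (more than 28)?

N − 28 must be a common multiple of 380 and 340.
380 = 2^2 × 5 × 19
340 = 2^2 × 5 × 17
LCM(380, 340) = 2^2 × 5 × 17 × 19 = 6460.
Smallest N > 28 is LCM + 28 = 6460 + 28 = 6488.

6488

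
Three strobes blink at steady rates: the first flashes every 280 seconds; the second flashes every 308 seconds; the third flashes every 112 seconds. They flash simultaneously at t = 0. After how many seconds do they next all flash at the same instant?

We need the least common multiple of the intervals.
280 = 2^3 × 5 × 7
308 = 2^2 × 7 × 11
112 = 2^4 × 7
LCM(280, 308, 112) = 2^4 × 5 × 7 × 11 = 6160.

6160 seconds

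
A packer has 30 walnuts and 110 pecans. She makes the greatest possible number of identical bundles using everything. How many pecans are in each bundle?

Number of bundles = gcd(30, 110).
30 = 2 × 3 × 5
110 = 2 × 5 × 11
gcd(30, 110) = 2 × 5 = 10.
pecans per bundle = 110 / 10 = 11.

11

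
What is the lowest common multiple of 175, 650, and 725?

131950

175 = 5^2 × 7
650 = 2 × 5^2 × 13
725 = 5^2 × 29
LCM(175, 650, 725) = 2 × 5^2 × 7 × 13 × 29 = 131950.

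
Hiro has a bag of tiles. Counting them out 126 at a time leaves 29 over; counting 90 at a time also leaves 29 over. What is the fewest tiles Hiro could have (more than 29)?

N − 29 must be a common multiple of 126 and 90.
126 = 2 × 3^2 × 7
90 = 2 × 3^2 × 5
LCM(126, 90) = 2 × 3^2 × 5 × 7 = 630.
Smallest N > 29 is LCM + 29 = 630 + 29 = 659.

659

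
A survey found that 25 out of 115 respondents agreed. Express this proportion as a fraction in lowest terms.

5/23

25 = 5^2
115 = 5 × 23
gcd(25, 115) = 5.
Divide numerator and denominator by 5: 25/115 = 5/23.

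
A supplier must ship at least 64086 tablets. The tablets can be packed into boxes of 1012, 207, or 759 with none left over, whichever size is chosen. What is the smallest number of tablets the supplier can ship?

72864

The number of tablets must be a common multiple of 1012, 207, and 759, so a multiple of their LCM.
1012 = 2^2 × 11 × 23
207 = 3^2 × 23
759 = 3 × 11 × 23
LCM(1012, 207, 759) = 2^2 × 3^2 × 11 × 23 = 9108.
Smallest multiple of 9108 that is ≥ 64086: ⌈64086/9108⌉ × 9108 = 8 × 9108 = 72864.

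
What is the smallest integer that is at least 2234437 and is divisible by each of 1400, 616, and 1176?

The integer must be a common multiple of 1400, 616, and 1176, so a multiple of their LCM.
1400 = 2^3 × 5^2 × 7
616 = 2^3 × 7 × 11
1176 = 2^3 × 3 × 7^2
LCM(1400, 616, 1176) = 2^3 × 3 × 5^2 × 7^2 × 11 = 323400.
Smallest multiple of 323400 that is ≥ 2234437: ⌈2234437/323400⌉ × 323400 = 7 × 323400 = 2263800.

2263800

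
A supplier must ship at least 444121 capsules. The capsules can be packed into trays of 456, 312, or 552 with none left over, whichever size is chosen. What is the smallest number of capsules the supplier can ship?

545376

The number of capsules must be a common multiple of 456, 312, and 552, so a multiple of their LCM.
456 = 2^3 × 3 × 19
312 = 2^3 × 3 × 13
552 = 2^3 × 3 × 23
LCM(456, 312, 552) = 2^3 × 3 × 13 × 19 × 23 = 136344.
Smallest multiple of 136344 that is ≥ 444121: ⌈444121/136344⌉ × 136344 = 4 × 136344 = 545376.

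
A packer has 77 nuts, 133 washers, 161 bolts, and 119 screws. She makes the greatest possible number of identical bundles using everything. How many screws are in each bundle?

Number of bundles = gcd(77, 133, 161, 119).
77 = 7 × 11
133 = 7 × 19
161 = 7 × 23
119 = 7 × 17
gcd(77, 133, 161, 119) = 7.
screws per bundle = 119 / 7 = 17.

17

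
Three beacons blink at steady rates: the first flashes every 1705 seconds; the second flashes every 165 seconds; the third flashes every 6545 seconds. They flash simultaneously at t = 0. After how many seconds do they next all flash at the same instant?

The first simultaneous occurrence is after LCM of the individual periods.
1705 = 5 × 11 × 31
165 = 3 × 5 × 11
6545 = 5 × 7 × 11 × 17
LCM(1705, 165, 6545) = 3 × 5 × 7 × 11 × 17 × 31 = 608685.

608685 seconds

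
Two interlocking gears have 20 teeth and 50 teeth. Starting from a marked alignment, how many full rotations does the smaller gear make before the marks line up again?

5 rotations

They are all back at their starting positions together after one LCM of the periods.
20 = 2^2 × 5
50 = 2 × 5^2
LCM(20, 50) = 2^2 × 5^2 = 100.
Rotations for period 20: 100 / 20 = 5.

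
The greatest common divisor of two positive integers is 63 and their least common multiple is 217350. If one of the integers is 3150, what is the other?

4347

For two integers, gcd × lcm = product, so the other is (63 × 217350) / 3150 = 13693050 / 3150 = 4347.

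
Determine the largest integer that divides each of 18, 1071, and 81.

18 = 2 × 3^2
1071 = 3^2 × 7 × 17
81 = 3^4
gcd(18, 1071, 81) = 3^2 = 9.

9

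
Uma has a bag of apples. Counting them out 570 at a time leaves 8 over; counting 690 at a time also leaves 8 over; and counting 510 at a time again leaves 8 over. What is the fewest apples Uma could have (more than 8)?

222878

N − 8 must be a common multiple of 570, 690, and 510.
570 = 2 × 3 × 5 × 19
690 = 2 × 3 × 5 × 23
510 = 2 × 3 × 5 × 17
LCM(570, 690, 510) = 2 × 3 × 5 × 17 × 19 × 23 = 222870.
Smallest N > 8 is LCM + 8 = 222870 + 8 = 222878.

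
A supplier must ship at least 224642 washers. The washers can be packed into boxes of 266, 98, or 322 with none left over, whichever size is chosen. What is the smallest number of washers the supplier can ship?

256956

The number of washers must be a common multiple of 266, 98, and 322, so a multiple of their LCM.
266 = 2 × 7 × 19
98 = 2 × 7^2
322 = 2 × 7 × 23
LCM(266, 98, 322) = 2 × 7^2 × 19 × 23 = 42826.
Smallest multiple of 42826 that is ≥ 224642: ⌈224642/42826⌉ × 42826 = 6 × 42826 = 256956.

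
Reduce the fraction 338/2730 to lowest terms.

13/105

338 = 2 × 13^2
2730 = 2 × 3 × 5 × 7 × 13
gcd(338, 2730) = 2 × 13 = 26.
Divide numerator and denominator by 26: 338/2730 = 13/105.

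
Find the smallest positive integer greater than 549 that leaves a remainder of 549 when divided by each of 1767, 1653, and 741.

666708

N − 549 must be a common multiple of 1767, 1653, and 741.
1767 = 3 × 19 × 31
1653 = 3 × 19 × 29
741 = 3 × 13 × 19
LCM(1767, 1653, 741) = 3 × 13 × 19 × 29 × 31 = 666159.
Smallest N > 549 is LCM + 549 = 666159 + 549 = 666708.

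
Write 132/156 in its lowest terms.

11/13

132 = 2^2 × 3 × 11
156 = 2^2 × 3 × 13
gcd(132, 156) = 2^2 × 3 = 12.
Divide numerator and denominator by 12: 132/156 = 11/13.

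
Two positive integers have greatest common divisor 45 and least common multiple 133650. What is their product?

For any two positive integers, gcd × lcm = product = 45 × 133650 = 6014250.

6014250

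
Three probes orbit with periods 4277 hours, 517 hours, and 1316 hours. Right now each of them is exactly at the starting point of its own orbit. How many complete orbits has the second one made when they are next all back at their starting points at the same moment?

364 orbits

All finish a whole number of cycles simultaneously at t = LCM of the periods.
4277 = 7 × 13 × 47
517 = 11 × 47
1316 = 2^2 × 7 × 47
LCM(4277, 517, 1316) = 2^2 × 7 × 11 × 13 × 47 = 188188.
Orbits for period 517: 188188 / 517 = 364.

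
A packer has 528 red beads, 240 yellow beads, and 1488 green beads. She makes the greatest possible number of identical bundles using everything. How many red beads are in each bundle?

Number of bundles = gcd(528, 240, 1488).
528 = 2^4 × 3 × 11
240 = 2^4 × 3 × 5
1488 = 2^4 × 3 × 31
gcd(528, 240, 1488) = 2^4 × 3 = 48.
red beads per bundle = 528 / 48 = 11.

11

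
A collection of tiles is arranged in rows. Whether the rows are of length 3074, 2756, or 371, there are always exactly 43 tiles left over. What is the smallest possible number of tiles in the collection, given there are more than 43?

N − 43 must be a common multiple of 3074, 2756, and 371.
3074 = 2 × 29 × 53
2756 = 2^2 × 13 × 53
371 = 7 × 53
LCM(3074, 2756, 371) = 2^2 × 7 × 13 × 29 × 53 = 559468.
Smallest N > 43 is LCM + 43 = 559468 + 43 = 559511.

559511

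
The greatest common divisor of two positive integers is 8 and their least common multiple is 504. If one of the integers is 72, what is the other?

56

For two integers, gcd × lcm = product, so the other is (8 × 504) / 72 = 4032 / 72 = 56.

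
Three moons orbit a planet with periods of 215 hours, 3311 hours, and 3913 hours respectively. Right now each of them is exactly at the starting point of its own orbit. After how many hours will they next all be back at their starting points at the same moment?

215215 hours

The first simultaneous occurrence is after LCM of the individual periods.
215 = 5 × 43
3311 = 7 × 11 × 43
3913 = 7 × 13 × 43
LCM(215, 3311, 3913) = 5 × 7 × 11 × 13 × 43 = 215215.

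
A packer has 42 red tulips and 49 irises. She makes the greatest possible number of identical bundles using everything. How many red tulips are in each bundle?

Number of bundles = gcd(42, 49).
42 = 2 × 3 × 7
49 = 7^2
gcd(42, 49) = 7.
red tulips per bundle = 42 / 7 = 6.

6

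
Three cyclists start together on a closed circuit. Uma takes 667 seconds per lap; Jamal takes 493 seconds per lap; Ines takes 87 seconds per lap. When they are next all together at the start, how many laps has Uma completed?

51 laps

The first common completion time is the LCM of the periods.
667 = 23 × 29
493 = 17 × 29
87 = 3 × 29
LCM(667, 493, 87) = 3 × 17 × 23 × 29 = 34017.
Laps for period 667: 34017 / 667 = 51.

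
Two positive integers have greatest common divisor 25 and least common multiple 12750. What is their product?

318750

For any two positive integers, gcd × lcm = product = 25 × 12750 = 318750.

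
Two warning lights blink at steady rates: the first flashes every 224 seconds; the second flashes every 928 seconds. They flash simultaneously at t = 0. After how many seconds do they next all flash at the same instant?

They coincide at every common multiple of the periods; the first is the LCM.
224 = 2^5 × 7
928 = 2^5 × 29
LCM(224, 928) = 2^5 × 7 × 29 = 6496.

6496 seconds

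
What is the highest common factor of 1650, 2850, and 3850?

50

1650 = 2 × 3 × 5^2 × 11
2850 = 2 × 3 × 5^2 × 19
3850 = 2 × 5^2 × 7 × 11
gcd(1650, 2850, 3850) = 2 × 5^2 = 50.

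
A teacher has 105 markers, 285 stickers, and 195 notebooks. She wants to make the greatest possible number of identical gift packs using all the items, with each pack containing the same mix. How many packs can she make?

The pack count must divide each quantity, so the greatest is gcd(105, 285, 195).
105 = 3 × 5 × 7
285 = 3 × 5 × 19
195 = 3 × 5 × 13
gcd(105, 285, 195) = 3 × 5 = 15.

15 packs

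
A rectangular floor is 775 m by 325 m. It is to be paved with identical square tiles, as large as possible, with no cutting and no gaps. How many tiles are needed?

403

Tile side = gcd(775, 325).
775 = 5^2 × 31
325 = 5^2 × 13
gcd(775, 325) = 5^2 = 25.
Tiles: (775/25) × (325/25) = 31 × 13 = 403.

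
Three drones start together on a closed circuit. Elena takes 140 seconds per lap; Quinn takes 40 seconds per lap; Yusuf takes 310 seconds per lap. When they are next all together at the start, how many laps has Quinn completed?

217 laps

All finish a whole number of cycles simultaneously at t = LCM of the periods.
140 = 2^2 × 5 × 7
40 = 2^3 × 5
310 = 2 × 5 × 31
LCM(140, 40, 310) = 2^3 × 5 × 7 × 31 = 8680.
Laps for period 40: 8680 / 40 = 217.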